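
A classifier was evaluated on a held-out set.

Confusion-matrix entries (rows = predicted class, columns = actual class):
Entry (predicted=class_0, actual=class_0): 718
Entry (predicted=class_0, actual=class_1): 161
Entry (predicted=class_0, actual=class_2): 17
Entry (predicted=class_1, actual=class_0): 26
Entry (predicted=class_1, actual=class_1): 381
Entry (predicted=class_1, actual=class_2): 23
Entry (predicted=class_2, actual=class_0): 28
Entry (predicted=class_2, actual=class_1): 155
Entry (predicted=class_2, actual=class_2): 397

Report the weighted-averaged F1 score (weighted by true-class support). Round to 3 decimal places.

0.775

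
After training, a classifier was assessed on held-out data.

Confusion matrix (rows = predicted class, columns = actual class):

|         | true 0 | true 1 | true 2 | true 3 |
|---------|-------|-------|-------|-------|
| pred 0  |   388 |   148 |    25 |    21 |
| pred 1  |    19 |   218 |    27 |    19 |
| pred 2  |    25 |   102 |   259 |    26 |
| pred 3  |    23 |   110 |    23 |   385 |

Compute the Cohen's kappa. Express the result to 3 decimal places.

0.586

Observed agreement pₒ = trace/N = 1250/1818 = 0.6876
Expected agreement pₑ = Σ (rowᵢ·colᵢ)/N² = (455·582 + 578·283 + 334·412 + 451·541)/1818² = 0.2451
κ = (pₒ − pₑ)/(1 − pₑ) = (0.6876 − 0.2451)/(1 − 0.2451) = 0.586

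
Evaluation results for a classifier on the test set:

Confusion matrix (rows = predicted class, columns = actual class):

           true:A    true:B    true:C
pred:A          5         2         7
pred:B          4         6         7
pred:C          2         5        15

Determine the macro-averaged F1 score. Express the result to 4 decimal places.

Per-class F1 score (2·TP/(2·TP+FP+FN)):
  A: TP=5, FP=2+7=9, FN=4+2=6 → 10/25 = 0.40000
  B: TP=6, FP=4+7=11, FN=2+5=7 → 12/30 = 0.40000
  C: TP=15, FP=2+5=7, FN=7+7=14 → 30/51 = 0.58824
Macro-F1 score = mean = (0.40000 + 0.40000 + 0.58824) / 3 = 0.4627

0.4627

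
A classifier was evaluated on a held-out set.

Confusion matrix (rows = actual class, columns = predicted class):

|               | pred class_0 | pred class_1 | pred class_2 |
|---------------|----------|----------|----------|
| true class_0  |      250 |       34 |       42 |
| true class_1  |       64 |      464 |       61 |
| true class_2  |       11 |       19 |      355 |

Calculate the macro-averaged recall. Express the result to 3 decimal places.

0.826

Per-class recall (TP/(TP+FN)):
  class_0: TP=250, FN=34+42=76 → 250/326 = 0.7669
  class_1: TP=464, FN=64+61=125 → 464/589 = 0.7878
  class_2: TP=355, FN=11+19=30 → 355/385 = 0.9221
Macro-recall = mean = (0.7669 + 0.7878 + 0.9221) / 3 = 0.826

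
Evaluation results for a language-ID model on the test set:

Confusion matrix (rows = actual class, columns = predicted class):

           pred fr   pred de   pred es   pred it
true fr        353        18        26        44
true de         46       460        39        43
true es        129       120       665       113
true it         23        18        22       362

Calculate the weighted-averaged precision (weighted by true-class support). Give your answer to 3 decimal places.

0.767

Per-class precision (TP/(TP+FP)):
  fr: TP=353, FP=46+129+23=198 → 353/551 = 0.6407
  de: TP=460, FP=18+120+18=156 → 460/616 = 0.7468
  es: TP=665, FP=26+39+22=87 → 665/752 = 0.8843
  it: TP=362, FP=44+43+113=200 → 362/562 = 0.6441
Weighted-precision = Σ (supportᵢ/N)·precisionᵢ with N=2481: (441/2481)·0.6407 + (588/2481)·0.7468 + (1027/2481)·0.8843 + (425/2481)·0.6441 = 0.767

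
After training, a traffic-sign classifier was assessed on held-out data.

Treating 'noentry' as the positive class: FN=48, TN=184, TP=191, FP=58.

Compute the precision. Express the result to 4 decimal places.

Precision = TP/(TP+FP) = 191/(191+58) = 191/249 = 0.7671

0.7671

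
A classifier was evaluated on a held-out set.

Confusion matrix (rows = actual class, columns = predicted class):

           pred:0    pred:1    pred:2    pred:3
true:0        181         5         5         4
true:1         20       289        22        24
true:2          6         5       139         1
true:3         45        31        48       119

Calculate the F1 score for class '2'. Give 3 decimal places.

0.762

F1 score = 2·TP/(2·TP+FP+FN).
2: TP=139, FP=5+22+48=75, FN=6+5+1=12 → 278/365 = 0.7616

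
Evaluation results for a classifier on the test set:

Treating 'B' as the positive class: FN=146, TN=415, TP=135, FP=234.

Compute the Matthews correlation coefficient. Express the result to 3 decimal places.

MCC = (TP·TN − FP·FN) / √((TP+FP)(TP+FN)(TN+FP)(TN+FN))
Numerator = 135·415 − 234·146 = 21861
Denominator = √(369·281·649·561) = √37752024321 = 194298.8016
MCC = 21861 / 194298.8016 = 0.113

0.113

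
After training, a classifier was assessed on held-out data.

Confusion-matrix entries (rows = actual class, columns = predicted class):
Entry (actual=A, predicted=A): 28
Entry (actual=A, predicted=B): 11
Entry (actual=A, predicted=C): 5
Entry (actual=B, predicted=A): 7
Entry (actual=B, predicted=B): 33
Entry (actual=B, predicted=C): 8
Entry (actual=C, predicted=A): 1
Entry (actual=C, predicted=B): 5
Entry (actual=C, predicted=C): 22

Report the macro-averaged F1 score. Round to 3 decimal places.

0.693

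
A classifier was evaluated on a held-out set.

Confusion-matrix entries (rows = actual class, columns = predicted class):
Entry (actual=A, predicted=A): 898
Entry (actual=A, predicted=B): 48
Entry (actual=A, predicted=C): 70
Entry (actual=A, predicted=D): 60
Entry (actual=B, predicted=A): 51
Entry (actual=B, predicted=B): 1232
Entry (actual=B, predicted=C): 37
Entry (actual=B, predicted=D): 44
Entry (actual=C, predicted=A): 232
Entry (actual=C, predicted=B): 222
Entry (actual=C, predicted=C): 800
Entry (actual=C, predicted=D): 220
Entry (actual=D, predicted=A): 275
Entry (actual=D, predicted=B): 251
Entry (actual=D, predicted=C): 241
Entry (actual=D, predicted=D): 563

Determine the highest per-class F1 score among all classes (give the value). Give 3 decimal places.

0.791

Per-class F1 score (2·TP/(2·TP+FP+FN)):
  A: TP=898, FP=51+232+275=558, FN=48+70+60=178 → 1796/2532 = 0.7093
  B: TP=1232, FP=48+222+251=521, FN=51+37+44=132 → 2464/3117 = 0.7905
  C: TP=800, FP=70+37+241=348, FN=232+222+220=674 → 1600/2622 = 0.6102
  D: TP=563, FP=60+44+220=324, FN=275+251+241=767 → 1126/2217 = 0.5079
Highest is class 'B' with F1 score = 0.791.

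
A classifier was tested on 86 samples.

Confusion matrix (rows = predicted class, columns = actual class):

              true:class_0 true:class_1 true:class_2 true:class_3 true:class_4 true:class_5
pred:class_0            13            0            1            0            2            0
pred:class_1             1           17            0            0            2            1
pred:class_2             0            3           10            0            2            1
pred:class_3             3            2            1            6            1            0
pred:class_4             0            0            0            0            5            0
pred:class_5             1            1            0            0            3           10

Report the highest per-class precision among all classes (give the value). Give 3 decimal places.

1.000

Per-class precision (TP/(TP+FP)):
  class_0: TP=13, FP=0+1+0+2+0=3 → 13/16 = 0.8125
  class_1: TP=17, FP=1+0+0+2+1=4 → 17/21 = 0.8095
  class_2: TP=10, FP=0+3+0+2+1=6 → 10/16 = 0.6250
  class_3: TP=6, FP=3+2+1+1+0=7 → 6/13 = 0.4615
  class_4: TP=5, FP=0+0+0+0+0=0 → 5/5 = 1.0000
  class_5: TP=10, FP=1+1+0+0+3=5 → 10/15 = 0.6667
Highest is class 'class_4' with precision = 1.000.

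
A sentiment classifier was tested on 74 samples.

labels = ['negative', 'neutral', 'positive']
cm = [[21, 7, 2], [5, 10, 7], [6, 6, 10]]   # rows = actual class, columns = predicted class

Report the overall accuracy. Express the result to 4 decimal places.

Accuracy = trace / total = (21+10+10=41) / 74 = 41/74 = 0.5541

0.5541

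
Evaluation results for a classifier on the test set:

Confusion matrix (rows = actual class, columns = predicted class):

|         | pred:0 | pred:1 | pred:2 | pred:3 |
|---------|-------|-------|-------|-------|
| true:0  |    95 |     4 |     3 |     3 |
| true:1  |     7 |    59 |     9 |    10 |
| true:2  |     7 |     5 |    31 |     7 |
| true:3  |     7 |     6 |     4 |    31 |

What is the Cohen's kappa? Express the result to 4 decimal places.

0.6525

Observed agreement pₒ = trace/N = 216/288 = 0.75000
Expected agreement pₑ = Σ (rowᵢ·colᵢ)/N² = (105·116 + 85·74 + 50·47 + 48·51)/288² = 0.28053
κ = (pₒ − pₑ)/(1 − pₑ) = (0.75000 − 0.28053)/(1 − 0.28053) = 0.6525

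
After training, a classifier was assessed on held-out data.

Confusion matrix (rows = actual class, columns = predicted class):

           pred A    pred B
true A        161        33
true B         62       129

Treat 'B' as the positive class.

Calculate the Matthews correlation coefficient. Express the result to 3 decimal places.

MCC = (TP·TN − FP·FN) / √((TP+FP)(TP+FN)(TN+FP)(TN+FN))
Numerator = 129·161 − 33·62 = 18723
Denominator = √(162·191·194·223) = √1338612804 = 36587.0579
MCC = 18723 / 36587.0579 = 0.512

0.512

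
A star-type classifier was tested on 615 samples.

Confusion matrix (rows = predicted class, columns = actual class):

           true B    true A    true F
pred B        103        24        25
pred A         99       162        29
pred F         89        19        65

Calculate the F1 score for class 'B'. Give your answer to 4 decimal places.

Treat 'B' as positive and all other classes as negative.
F1 score = 2·TP/(2·TP+FP+FN).
B: TP=103, FP=24+25=49, FN=99+89=188 → 206/443 = 0.46501

0.4650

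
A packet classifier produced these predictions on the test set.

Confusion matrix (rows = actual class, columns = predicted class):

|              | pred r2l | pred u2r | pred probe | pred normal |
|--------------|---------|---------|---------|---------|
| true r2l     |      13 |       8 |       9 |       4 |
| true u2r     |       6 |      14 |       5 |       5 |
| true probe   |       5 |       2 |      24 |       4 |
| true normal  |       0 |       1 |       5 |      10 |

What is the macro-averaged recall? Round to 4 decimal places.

0.5399

Per-class recall (TP/(TP+FN)):
  r2l: TP=13, FN=8+9+4=21 → 13/34 = 0.38235
  u2r: TP=14, FN=6+5+5=16 → 14/30 = 0.46667
  probe: TP=24, FN=5+2+4=11 → 24/35 = 0.68571
  normal: TP=10, FN=0+1+5=6 → 10/16 = 0.62500
Macro-recall = mean = (0.38235 + 0.46667 + 0.68571 + 0.62500) / 4 = 0.5399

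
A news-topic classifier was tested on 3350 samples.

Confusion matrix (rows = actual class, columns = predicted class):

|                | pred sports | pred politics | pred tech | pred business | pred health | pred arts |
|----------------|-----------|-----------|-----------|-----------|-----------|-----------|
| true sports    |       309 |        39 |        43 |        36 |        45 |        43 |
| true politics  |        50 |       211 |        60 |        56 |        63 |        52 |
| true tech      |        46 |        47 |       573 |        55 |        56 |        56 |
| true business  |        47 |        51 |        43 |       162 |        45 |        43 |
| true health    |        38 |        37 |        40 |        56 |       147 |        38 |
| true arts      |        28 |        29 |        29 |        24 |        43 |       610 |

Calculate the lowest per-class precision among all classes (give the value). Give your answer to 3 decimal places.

Per-class precision (TP/(TP+FP)):
  sports: TP=309, FP=50+46+47+38+28=209 → 309/518 = 0.5965
  politics: TP=211, FP=39+47+51+37+29=203 → 211/414 = 0.5097
  tech: TP=573, FP=43+60+43+40+29=215 → 573/788 = 0.7272
  business: TP=162, FP=36+56+55+56+24=227 → 162/389 = 0.4165
  health: TP=147, FP=45+63+56+45+43=252 → 147/399 = 0.3684
  arts: TP=610, FP=43+52+56+43+38=232 → 610/842 = 0.7245
Lowest is class 'health' with precision = 0.368.

0.368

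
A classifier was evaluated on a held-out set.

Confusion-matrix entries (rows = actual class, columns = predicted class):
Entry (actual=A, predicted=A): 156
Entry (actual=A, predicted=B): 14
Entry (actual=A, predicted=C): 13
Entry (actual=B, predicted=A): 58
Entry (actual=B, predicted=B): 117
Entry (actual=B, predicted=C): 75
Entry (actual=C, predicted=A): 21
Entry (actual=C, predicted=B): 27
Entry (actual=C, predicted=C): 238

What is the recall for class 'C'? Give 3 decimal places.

Take TP from the diagonal, FP from the rest of the 'C' prediction marginal, FN from the rest of the 'C' actual marginal.
recall = TP/(TP+FN).
C: TP=238, FN=21+27=48 → 238/286 = 0.8322

0.832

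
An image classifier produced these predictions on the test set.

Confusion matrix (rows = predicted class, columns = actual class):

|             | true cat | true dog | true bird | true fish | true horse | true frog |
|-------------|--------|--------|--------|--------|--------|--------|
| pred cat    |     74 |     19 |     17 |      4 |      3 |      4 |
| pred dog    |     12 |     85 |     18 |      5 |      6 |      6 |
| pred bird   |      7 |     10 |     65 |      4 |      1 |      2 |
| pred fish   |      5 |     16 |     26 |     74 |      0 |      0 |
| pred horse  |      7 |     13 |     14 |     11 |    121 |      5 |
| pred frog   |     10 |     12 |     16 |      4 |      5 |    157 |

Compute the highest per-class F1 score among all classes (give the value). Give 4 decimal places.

0.8307

Per-class F1 score (2·TP/(2·TP+FP+FN)):
  cat: TP=74, FP=19+17+4+3+4=47, FN=12+7+5+7+10=41 → 148/236 = 0.62712
  dog: TP=85, FP=12+18+5+6+6=47, FN=19+10+16+13+12=70 → 170/287 = 0.59233
  bird: TP=65, FP=7+10+4+1+2=24, FN=17+18+26+14+16=91 → 130/245 = 0.53061
  fish: TP=74, FP=5+16+26+0+0=47, FN=4+5+4+11+4=28 → 148/223 = 0.66368
  horse: TP=121, FP=7+13+14+11+5=50, FN=3+6+1+0+5=15 → 242/307 = 0.78827
  frog: TP=157, FP=10+12+16+4+5=47, FN=4+6+2+0+5=17 → 314/378 = 0.83069
Highest is class 'frog' with F1 score = 0.8307.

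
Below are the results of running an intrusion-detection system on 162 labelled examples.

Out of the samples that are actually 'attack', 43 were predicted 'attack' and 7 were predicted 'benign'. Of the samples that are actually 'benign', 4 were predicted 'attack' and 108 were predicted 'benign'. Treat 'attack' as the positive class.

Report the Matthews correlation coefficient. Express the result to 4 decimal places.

0.8390

MCC = (TP·TN − FP·FN) / √((TP+FP)(TP+FN)(TN+FP)(TN+FN))
Numerator = 43·108 − 4·7 = 4616
Denominator = √(47·50·112·115) = √30268000 = 5501.6361
MCC = 4616 / 5501.6361 = 0.8390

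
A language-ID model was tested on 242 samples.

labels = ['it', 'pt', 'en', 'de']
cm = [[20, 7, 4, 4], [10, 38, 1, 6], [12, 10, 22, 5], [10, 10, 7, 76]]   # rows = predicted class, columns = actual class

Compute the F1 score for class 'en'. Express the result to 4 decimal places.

0.5301

Treat 'en' as positive and all other classes as negative.
F1 score = 2·TP/(2·TP+FP+FN).
en: TP=22, FP=12+10+5=27, FN=4+1+7=12 → 44/83 = 0.53012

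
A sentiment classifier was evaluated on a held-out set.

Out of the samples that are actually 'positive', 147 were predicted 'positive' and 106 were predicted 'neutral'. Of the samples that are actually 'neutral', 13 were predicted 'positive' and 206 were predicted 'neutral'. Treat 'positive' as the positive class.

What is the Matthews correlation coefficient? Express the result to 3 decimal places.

MCC = (TP·TN − FP·FN) / √((TP+FP)(TP+FN)(TN+FP)(TN+FN))
Numerator = 147·206 − 13·106 = 28904
Denominator = √(160·253·219·312) = √2765917440 = 52591.9903
MCC = 28904 / 52591.9903 = 0.550

0.550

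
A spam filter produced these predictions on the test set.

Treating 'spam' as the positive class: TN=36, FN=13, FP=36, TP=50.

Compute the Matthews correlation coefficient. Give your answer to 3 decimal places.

0.305

MCC = (TP·TN − FP·FN) / √((TP+FP)(TP+FN)(TN+FP)(TN+FN))
Numerator = 50·36 − 36·13 = 1332
Denominator = √(86·63·72·49) = √19114704 = 4372.0366
MCC = 1332 / 4372.0366 = 0.305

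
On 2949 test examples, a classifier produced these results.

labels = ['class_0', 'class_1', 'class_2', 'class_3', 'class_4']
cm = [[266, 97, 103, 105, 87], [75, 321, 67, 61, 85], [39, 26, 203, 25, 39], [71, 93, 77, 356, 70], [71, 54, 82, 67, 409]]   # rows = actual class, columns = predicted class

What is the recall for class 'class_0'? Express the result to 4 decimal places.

0.4043

Take TP from the diagonal, FP from the rest of the 'class_0' prediction marginal, FN from the rest of the 'class_0' actual marginal.
recall = TP/(TP+FN).
class_0: TP=266, FN=97+103+105+87=392 → 266/658 = 0.40426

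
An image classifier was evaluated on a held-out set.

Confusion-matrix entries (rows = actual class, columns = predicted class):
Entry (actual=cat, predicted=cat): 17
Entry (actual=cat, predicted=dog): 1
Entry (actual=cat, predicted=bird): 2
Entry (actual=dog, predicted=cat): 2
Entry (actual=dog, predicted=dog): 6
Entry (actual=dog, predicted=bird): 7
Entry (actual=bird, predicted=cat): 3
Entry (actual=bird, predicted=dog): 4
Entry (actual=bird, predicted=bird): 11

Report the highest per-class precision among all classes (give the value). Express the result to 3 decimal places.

Per-class precision (TP/(TP+FP)):
  cat: TP=17, FP=2+3=5 → 17/22 = 0.7727
  dog: TP=6, FP=1+4=5 → 6/11 = 0.5455
  bird: TP=11, FP=2+7=9 → 11/20 = 0.5500
Highest is class 'cat' with precision = 0.773.

0.773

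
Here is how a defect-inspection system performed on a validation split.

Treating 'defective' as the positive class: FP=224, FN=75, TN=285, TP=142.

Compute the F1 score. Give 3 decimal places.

0.487

Precision = TP/(TP+FP) = 142/366 = 0.3880
Recall = TP/(TP+FN) = 142/217 = 0.6544
F1 = 2·TP/(2·TP+FP+FN) = 284/583 = 0.487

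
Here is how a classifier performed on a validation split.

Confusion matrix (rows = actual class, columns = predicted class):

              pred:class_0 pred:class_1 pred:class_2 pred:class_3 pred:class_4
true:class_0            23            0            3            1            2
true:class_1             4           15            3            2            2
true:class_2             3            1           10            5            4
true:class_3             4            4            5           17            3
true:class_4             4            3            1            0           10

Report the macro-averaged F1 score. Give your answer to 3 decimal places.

0.568

Per-class F1 score (2·TP/(2·TP+FP+FN)):
  class_0: TP=23, FP=4+3+4+4=15, FN=0+3+1+2=6 → 46/67 = 0.6866
  class_1: TP=15, FP=0+1+4+3=8, FN=4+3+2+2=11 → 30/49 = 0.6122
  class_2: TP=10, FP=3+3+5+1=12, FN=3+1+5+4=13 → 20/45 = 0.4444
  class_3: TP=17, FP=1+2+5+0=8, FN=4+4+5+3=16 → 34/58 = 0.5862
  class_4: TP=10, FP=2+2+4+3=11, FN=4+3+1+0=8 → 20/39 = 0.5128
Macro-F1 score = mean = (0.6866 + 0.6122 + 0.4444 + 0.5862 + 0.5128) / 5 = 0.568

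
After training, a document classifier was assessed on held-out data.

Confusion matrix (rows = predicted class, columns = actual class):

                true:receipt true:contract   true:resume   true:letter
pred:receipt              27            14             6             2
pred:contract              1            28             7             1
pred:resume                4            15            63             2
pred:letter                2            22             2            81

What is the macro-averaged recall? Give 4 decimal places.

Per-class recall (TP/(TP+FN)):
  receipt: TP=27, FN=1+4+2=7 → 27/34 = 0.79412
  contract: TP=28, FN=14+15+22=51 → 28/79 = 0.35443
  resume: TP=63, FN=6+7+2=15 → 63/78 = 0.80769
  letter: TP=81, FN=2+1+2=5 → 81/86 = 0.94186
Macro-recall = mean = (0.79412 + 0.35443 + 0.80769 + 0.94186) / 4 = 0.7245

0.7245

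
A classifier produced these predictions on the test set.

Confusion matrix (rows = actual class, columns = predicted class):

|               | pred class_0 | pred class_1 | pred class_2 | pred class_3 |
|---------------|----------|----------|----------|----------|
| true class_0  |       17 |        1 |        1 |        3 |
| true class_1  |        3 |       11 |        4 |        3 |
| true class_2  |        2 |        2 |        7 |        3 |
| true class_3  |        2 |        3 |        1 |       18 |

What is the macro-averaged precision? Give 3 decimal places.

Per-class precision (TP/(TP+FP)):
  class_0: TP=17, FP=3+2+2=7 → 17/24 = 0.7083
  class_1: TP=11, FP=1+2+3=6 → 11/17 = 0.6471
  class_2: TP=7, FP=1+4+1=6 → 7/13 = 0.5385
  class_3: TP=18, FP=3+3+3=9 → 18/27 = 0.6667
Macro-precision = mean = (0.7083 + 0.6471 + 0.5385 + 0.6667) / 4 = 0.640

0.640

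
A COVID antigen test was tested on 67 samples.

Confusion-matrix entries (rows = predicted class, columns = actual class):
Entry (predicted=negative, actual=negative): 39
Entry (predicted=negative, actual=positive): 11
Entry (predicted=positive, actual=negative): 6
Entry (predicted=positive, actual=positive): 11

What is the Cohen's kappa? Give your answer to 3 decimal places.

Observed agreement pₒ = trace/N = 50/67 = 0.7463
Expected agreement pₑ = Σ (rowᵢ·colᵢ)/N² = (45·50 + 22·17)/67² = 0.5845
κ = (pₒ − pₑ)/(1 − pₑ) = (0.7463 − 0.5845)/(1 − 0.5845) = 0.389

0.389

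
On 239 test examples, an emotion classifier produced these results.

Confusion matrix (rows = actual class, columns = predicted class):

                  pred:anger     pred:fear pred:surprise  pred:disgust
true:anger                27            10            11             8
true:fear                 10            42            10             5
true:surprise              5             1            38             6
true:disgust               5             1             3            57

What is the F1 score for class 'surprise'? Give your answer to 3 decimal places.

0.679

One-vs-rest for 'surprise': TP = diagonal; FP = other classes predicted 'surprise'; FN = 'surprise' predicted as other.
F1 score = 2·TP/(2·TP+FP+FN).
surprise: TP=38, FP=11+10+3=24, FN=5+1+6=12 → 76/112 = 0.6786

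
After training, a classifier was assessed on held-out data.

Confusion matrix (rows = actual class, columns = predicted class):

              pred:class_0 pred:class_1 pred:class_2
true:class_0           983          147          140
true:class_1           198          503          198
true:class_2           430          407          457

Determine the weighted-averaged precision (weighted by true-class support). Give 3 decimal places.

Per-class precision (TP/(TP+FP)):
  class_0: TP=983, FP=198+430=628 → 983/1611 = 0.6102
  class_1: TP=503, FP=147+407=554 → 503/1057 = 0.4759
  class_2: TP=457, FP=140+198=338 → 457/795 = 0.5748
Weighted-precision = Σ (supportᵢ/N)·precisionᵢ with N=3463: (1270/3463)·0.6102 + (899/3463)·0.4759 + (1294/3463)·0.5748 = 0.562

0.562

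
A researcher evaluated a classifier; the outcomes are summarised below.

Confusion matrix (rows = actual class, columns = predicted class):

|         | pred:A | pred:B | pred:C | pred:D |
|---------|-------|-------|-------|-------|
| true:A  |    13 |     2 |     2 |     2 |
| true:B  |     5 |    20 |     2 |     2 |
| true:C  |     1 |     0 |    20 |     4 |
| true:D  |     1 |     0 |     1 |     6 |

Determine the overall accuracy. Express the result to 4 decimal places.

0.7284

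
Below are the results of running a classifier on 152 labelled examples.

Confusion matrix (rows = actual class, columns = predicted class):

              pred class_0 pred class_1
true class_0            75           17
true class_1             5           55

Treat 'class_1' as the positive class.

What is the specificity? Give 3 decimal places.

0.815

Specificity = TN/(TN+FP) = 75/(75+17) = 0.815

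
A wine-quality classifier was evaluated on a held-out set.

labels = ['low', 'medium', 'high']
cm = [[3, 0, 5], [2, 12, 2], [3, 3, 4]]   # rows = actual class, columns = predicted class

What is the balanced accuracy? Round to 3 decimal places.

Balanced accuracy = mean of per-class recall.
  low: recall = 3/8 = 0.3750
  medium: recall = 12/16 = 0.7500
  high: recall = 4/10 = 0.4000
Mean = (0.3750 + 0.7500 + 0.4000) / 3 = 0.508

0.508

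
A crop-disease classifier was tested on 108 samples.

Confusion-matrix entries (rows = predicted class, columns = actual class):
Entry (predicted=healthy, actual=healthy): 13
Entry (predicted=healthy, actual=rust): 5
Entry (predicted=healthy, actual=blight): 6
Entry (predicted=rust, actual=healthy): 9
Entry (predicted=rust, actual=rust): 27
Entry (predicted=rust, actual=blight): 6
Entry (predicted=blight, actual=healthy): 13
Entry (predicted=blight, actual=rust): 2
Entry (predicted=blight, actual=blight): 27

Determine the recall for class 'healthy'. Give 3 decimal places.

0.371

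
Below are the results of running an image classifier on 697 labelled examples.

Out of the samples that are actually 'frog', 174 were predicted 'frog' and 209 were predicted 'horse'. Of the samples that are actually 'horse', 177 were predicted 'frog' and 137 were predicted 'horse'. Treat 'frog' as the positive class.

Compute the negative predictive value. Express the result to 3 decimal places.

0.396

NPV = TN/(TN+FN) = 137/(137+209) = 0.396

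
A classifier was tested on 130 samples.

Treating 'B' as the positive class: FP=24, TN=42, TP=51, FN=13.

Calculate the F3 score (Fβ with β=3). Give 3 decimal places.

Fβ = (1+β²)·TP / ((1+β²)·TP + β²·FN + FP), with β²=9
= 10·51 / (10·51 + 9·13 + 24) = 0.783

0.783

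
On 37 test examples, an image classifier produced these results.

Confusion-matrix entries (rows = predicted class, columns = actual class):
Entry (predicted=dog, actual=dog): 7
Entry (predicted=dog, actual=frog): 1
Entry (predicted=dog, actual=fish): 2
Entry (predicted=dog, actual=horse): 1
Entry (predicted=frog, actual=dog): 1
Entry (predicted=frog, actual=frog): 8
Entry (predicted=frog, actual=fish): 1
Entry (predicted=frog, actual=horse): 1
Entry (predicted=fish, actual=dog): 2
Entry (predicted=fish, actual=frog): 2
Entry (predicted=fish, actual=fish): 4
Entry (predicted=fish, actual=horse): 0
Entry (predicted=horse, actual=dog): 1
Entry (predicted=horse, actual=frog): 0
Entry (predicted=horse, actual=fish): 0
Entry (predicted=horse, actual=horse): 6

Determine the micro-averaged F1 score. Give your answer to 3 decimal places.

0.676

Micro-averaging pools counts across classes: ΣTP=25, ΣFP=12, ΣFN=12.
Micro-F1 score = 2·TP/(2·TP+FP+FN) on pooled counts = 0.676 (equals overall accuracy in single-label multiclass).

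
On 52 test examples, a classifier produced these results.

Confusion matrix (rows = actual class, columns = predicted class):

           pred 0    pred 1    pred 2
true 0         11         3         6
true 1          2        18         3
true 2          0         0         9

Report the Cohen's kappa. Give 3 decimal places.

0.595

Observed agreement pₒ = trace/N = 38/52 = 0.7308
Expected agreement pₑ = Σ (rowᵢ·colᵢ)/N² = (20·13 + 23·21 + 9·18)/52² = 0.3347
κ = (pₒ − pₑ)/(1 − pₑ) = (0.7308 − 0.3347)/(1 − 0.3347) = 0.595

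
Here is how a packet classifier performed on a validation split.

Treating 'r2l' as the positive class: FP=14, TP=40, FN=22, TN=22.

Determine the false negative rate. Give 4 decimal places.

FNR = FN/(FN+TP) = 22/(22+40) = 0.3548

0.3548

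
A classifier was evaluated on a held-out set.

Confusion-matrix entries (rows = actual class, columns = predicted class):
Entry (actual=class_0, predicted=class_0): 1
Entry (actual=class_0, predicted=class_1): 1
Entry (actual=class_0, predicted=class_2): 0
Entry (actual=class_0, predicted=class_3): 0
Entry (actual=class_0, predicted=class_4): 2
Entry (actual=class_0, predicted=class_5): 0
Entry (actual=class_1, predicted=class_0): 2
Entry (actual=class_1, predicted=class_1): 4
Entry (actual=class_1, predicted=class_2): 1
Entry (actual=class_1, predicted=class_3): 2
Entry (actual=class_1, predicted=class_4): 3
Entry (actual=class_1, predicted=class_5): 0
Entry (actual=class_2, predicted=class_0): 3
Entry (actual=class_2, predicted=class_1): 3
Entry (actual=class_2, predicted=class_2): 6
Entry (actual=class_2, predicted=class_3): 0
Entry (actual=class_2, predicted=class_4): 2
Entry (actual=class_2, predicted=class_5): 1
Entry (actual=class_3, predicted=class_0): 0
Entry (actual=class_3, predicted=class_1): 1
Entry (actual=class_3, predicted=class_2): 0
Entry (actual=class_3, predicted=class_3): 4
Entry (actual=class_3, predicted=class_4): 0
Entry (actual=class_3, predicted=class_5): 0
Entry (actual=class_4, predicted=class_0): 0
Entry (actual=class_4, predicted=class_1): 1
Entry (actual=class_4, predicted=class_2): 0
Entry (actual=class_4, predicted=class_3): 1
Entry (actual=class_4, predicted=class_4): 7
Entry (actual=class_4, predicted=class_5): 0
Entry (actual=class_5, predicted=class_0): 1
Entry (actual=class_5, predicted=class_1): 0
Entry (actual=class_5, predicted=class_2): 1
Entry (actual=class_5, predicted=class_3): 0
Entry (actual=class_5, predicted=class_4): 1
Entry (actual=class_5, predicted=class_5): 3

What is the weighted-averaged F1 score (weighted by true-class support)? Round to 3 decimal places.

Per-class F1 score (2·TP/(2·TP+FP+FN)):
  class_0: TP=1, FP=2+3+0+0+1=6, FN=1+0+0+2+0=3 → 2/11 = 0.1818
  class_1: TP=4, FP=1+3+1+1+0=6, FN=2+1+2+3+0=8 → 8/22 = 0.3636
  class_2: TP=6, FP=0+1+0+0+1=2, FN=3+3+0+2+1=9 → 12/23 = 0.5217
  class_3: TP=4, FP=0+2+0+1+0=3, FN=0+1+0+0+0=1 → 8/12 = 0.6667
  class_4: TP=7, FP=2+3+2+0+1=8, FN=0+1+0+1+0=2 → 14/24 = 0.5833
  class_5: TP=3, FP=0+0+1+0+0=1, FN=1+0+1+0+1=3 → 6/10 = 0.6000
Weighted-F1 score = Σ (supportᵢ/N)·F1 scoreᵢ with N=51: (4/51)·0.1818 + (12/51)·0.3636 + (15/51)·0.5217 + (5/51)·0.6667 + (9/51)·0.5833 + (6/51)·0.6000 = 0.492

0.492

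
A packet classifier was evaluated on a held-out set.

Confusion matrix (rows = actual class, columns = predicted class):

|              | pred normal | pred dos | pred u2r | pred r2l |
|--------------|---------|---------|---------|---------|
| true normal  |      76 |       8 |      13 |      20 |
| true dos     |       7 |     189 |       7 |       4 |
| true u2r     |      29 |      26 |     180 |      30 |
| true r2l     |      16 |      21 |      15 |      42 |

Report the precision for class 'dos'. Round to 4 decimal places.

precision = TP/(TP+FP).
dos: TP=189, FP=8+26+21=55 → 189/244 = 0.77459

0.7746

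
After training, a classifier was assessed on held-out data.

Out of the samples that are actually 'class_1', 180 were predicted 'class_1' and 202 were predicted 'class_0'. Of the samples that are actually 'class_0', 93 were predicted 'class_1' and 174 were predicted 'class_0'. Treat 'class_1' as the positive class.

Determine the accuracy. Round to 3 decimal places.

0.545

Accuracy = (TP+TN)/N = (180+174)/649 = 0.545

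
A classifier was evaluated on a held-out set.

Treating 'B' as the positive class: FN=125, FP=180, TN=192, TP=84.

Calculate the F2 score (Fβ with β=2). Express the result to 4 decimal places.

0.3818

Fβ = (1+β²)·TP / ((1+β²)·TP + β²·FN + FP), with β²=4
= 5·84 / (5·84 + 4·125 + 180) = 0.3818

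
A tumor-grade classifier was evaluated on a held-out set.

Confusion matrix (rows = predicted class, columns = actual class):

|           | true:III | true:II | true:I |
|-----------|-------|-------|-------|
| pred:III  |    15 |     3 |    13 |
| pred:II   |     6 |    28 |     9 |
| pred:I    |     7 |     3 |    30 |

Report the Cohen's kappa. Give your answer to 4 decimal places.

Observed agreement pₒ = trace/N = 73/114 = 0.64035
Expected agreement pₑ = Σ (rowᵢ·colᵢ)/N² = (28·31 + 34·43 + 52·40)/114² = 0.33934
κ = (pₒ − pₑ)/(1 − pₑ) = (0.64035 − 0.33934)/(1 − 0.33934) = 0.4556

0.4556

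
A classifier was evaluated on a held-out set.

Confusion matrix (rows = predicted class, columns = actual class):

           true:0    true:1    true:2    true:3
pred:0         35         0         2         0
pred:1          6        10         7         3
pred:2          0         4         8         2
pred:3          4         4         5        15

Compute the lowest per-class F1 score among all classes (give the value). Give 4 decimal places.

Per-class F1 score (2·TP/(2·TP+FP+FN)):
  0: TP=35, FP=0+2+0=2, FN=6+0+4=10 → 70/82 = 0.85366
  1: TP=10, FP=6+7+3=16, FN=0+4+4=8 → 20/44 = 0.45455
  2: TP=8, FP=0+4+2=6, FN=2+7+5=14 → 16/36 = 0.44444
  3: TP=15, FP=4+4+5=13, FN=0+3+2=5 → 30/48 = 0.62500
Lowest is class '2' with F1 score = 0.4444.

0.4444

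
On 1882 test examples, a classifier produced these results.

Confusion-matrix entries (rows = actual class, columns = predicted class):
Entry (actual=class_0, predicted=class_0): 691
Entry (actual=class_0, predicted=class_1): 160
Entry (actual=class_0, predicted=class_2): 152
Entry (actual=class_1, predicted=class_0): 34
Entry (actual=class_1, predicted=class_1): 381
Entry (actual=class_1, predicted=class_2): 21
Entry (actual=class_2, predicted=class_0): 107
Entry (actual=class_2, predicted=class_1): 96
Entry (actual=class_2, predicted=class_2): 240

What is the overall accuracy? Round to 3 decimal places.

Accuracy = trace / total = (691+381+240=1312) / 1882 = 1312/1882 = 0.697

0.697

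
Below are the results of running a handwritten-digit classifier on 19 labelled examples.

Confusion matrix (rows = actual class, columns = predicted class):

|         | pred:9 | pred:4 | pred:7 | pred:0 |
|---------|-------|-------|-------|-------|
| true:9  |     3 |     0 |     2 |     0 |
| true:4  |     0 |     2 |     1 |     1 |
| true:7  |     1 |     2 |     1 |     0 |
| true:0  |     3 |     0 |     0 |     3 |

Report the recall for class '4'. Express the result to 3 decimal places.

One-vs-rest for '4': TP = diagonal; FP = other classes predicted '4'; FN = '4' predicted as other.
recall = TP/(TP+FN).
4: TP=2, FN=0+1+1=2 → 2/4 = 0.5000

0.500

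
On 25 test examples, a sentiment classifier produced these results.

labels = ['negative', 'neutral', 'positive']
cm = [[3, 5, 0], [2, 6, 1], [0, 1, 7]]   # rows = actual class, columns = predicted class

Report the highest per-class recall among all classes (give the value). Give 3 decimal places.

0.875

Per-class recall (TP/(TP+FN)):
  negative: TP=3, FN=5+0=5 → 3/8 = 0.3750
  neutral: TP=6, FN=2+1=3 → 6/9 = 0.6667
  positive: TP=7, FN=0+1=1 → 7/8 = 0.8750
Highest is class 'positive' with recall = 0.875.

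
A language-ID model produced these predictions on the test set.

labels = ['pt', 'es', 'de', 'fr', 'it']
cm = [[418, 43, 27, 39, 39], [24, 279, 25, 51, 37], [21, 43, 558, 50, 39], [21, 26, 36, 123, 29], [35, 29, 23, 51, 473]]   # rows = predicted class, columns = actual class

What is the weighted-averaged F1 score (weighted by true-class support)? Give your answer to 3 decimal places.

0.724

Per-class F1 score (2·TP/(2·TP+FP+FN)):
  pt: TP=418, FP=43+27+39+39=148, FN=24+21+21+35=101 → 836/1085 = 0.7705
  es: TP=279, FP=24+25+51+37=137, FN=43+43+26+29=141 → 558/836 = 0.6675
  de: TP=558, FP=21+43+50+39=153, FN=27+25+36+23=111 → 1116/1380 = 0.8087
  fr: TP=123, FP=21+26+36+29=112, FN=39+51+50+51=191 → 246/549 = 0.4481
  it: TP=473, FP=35+29+23+51=138, FN=39+37+39+29=144 → 946/1228 = 0.7704
Weighted-F1 score = Σ (supportᵢ/N)·F1 scoreᵢ with N=2539: (519/2539)·0.7705 + (420/2539)·0.6675 + (669/2539)·0.8087 + (314/2539)·0.4481 + (617/2539)·0.7704 = 0.724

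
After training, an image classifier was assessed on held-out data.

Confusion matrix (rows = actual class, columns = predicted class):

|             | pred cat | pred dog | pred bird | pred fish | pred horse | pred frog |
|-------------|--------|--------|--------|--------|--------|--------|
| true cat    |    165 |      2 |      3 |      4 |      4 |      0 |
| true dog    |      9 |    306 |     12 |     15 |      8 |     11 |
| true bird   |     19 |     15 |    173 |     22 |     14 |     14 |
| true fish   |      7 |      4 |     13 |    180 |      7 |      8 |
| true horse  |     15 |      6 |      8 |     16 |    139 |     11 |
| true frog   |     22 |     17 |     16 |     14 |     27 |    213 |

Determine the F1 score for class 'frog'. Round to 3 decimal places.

Treat 'frog' as positive and all other classes as negative.
F1 score = 2·TP/(2·TP+FP+FN).
frog: TP=213, FP=0+11+14+8+11=44, FN=22+17+16+14+27=96 → 426/566 = 0.7527

0.753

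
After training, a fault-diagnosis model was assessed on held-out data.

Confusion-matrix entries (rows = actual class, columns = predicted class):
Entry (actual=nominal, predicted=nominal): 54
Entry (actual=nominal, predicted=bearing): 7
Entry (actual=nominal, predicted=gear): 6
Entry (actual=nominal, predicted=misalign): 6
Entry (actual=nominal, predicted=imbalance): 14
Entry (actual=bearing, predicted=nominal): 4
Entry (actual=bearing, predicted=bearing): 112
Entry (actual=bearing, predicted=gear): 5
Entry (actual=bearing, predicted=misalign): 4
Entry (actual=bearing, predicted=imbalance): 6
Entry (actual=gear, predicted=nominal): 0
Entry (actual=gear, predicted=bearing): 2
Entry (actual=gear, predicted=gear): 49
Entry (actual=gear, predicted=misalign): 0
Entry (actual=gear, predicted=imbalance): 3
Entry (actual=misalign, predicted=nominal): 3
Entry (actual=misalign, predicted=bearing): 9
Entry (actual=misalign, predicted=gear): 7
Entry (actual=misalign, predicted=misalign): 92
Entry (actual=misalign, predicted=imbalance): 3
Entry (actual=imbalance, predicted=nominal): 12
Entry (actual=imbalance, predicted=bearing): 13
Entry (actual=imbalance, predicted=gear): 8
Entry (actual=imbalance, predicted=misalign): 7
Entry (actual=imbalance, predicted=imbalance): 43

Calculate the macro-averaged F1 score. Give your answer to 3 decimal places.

Per-class F1 score (2·TP/(2·TP+FP+FN)):
  nominal: TP=54, FP=4+0+3+12=19, FN=7+6+6+14=33 → 108/160 = 0.6750
  bearing: TP=112, FP=7+2+9+13=31, FN=4+5+4+6=19 → 224/274 = 0.8175
  gear: TP=49, FP=6+5+7+8=26, FN=0+2+0+3=5 → 98/129 = 0.7597
  misalign: TP=92, FP=6+4+0+7=17, FN=3+9+7+3=22 → 184/223 = 0.8251
  imbalance: TP=43, FP=14+6+3+3=26, FN=12+13+8+7=40 → 86/152 = 0.5658
Macro-F1 score = mean = (0.6750 + 0.8175 + 0.7597 + 0.8251 + 0.5658) / 5 = 0.729

0.729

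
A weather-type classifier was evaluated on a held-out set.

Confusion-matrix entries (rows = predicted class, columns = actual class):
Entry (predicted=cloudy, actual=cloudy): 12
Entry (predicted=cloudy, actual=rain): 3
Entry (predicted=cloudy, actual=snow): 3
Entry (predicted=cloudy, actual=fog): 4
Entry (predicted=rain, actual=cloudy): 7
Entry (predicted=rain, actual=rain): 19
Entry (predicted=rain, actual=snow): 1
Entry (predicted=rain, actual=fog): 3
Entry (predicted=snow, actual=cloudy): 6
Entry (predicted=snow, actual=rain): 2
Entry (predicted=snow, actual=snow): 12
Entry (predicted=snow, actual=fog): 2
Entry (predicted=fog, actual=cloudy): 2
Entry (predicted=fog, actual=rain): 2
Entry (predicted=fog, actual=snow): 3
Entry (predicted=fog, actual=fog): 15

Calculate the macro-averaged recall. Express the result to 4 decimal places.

0.6079

Per-class recall (TP/(TP+FN)):
  cloudy: TP=12, FN=7+6+2=15 → 12/27 = 0.44444
  rain: TP=19, FN=3+2+2=7 → 19/26 = 0.73077
  snow: TP=12, FN=3+1+3=7 → 12/19 = 0.63158
  fog: TP=15, FN=4+3+2=9 → 15/24 = 0.62500
Macro-recall = mean = (0.44444 + 0.73077 + 0.63158 + 0.62500) / 4 = 0.6079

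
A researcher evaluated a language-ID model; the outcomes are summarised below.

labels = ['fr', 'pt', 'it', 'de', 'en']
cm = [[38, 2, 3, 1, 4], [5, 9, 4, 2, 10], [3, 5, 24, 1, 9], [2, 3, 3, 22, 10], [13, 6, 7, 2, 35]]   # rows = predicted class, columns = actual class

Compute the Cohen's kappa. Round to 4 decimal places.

0.4557

Observed agreement pₒ = trace/N = 128/223 = 0.57399
Expected agreement pₑ = Σ (rowᵢ·colᵢ)/N² = (61·48 + 25·30 + 41·42 + 28·40 + 68·63)/223² = 0.21726
κ = (pₒ − pₑ)/(1 − pₑ) = (0.57399 − 0.21726)/(1 − 0.21726) = 0.4557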